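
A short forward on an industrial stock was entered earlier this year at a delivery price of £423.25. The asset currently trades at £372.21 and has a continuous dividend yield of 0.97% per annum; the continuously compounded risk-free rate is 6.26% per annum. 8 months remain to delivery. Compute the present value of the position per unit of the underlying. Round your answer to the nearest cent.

£36.14

Current fair forward for the remaining 8 months: F = S·e^((r − q)·T), (r − q) = 0.0626 − 0.0097 = 0.0529
F = 372.21 · e^(0.0529 × 8/12) = 372.21 × 1.035896 = 385.5709
Value of long forward = (F − K)·e^(−rT) = (385.5709 − 423.25) · e^(−0.0626·8/12)
= -37.6791 × 0.959126 = -36.14
Short position value = −(long value) = £36.14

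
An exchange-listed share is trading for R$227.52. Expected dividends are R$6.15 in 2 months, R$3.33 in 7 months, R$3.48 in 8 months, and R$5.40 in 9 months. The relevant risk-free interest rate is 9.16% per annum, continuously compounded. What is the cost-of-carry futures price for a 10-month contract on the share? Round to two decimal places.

PV(dividends) I = 6.15·e^(−0.0916·2/12) + 3.33·e^(−0.0916·7/12) + 3.48·e^(−0.0916·8/12) + 5.40·e^(−0.0916·9/12)
I = 6.0568 + 3.1567 + 3.2738 + 5.0415 = 17.5288
F = (S − I)·e^(rT) = (227.52 − 17.5288) · e^(0.0916·10/12)
= 209.9912 · e^0.076333 = 209.9912 × 1.079322 = R$226.65

R$226.65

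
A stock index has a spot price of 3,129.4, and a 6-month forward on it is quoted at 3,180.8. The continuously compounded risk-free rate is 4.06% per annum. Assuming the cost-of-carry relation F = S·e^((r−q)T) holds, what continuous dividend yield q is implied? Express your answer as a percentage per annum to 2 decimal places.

0.80%

From F = S·e^((r−q)T): (r − q) = ln(F/S)/T
ln(3180.8/3129.4) = ln(1.016425) = 0.016292
(r − q) = 0.016292 / (6/12) = 0.032584
q = r − ln(F/S)/T = 0.0406 − 0.032584 = 0.008016
q = 0.80%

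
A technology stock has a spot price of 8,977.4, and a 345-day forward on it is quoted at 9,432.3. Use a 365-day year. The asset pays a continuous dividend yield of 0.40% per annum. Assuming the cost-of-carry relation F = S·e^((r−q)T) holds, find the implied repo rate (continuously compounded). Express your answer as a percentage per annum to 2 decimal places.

From F = S·e^((r−q)T): (r − q) = ln(F/S)/T
ln(9432.3/8977.4) = ln(1.050672) = 0.049430
(r − q) = 0.049430 / (345/365) = 0.052296
r = ln(F/S)/T + q = 0.052296 + 0.0040 = 0.056296
r = 5.63%

5.63%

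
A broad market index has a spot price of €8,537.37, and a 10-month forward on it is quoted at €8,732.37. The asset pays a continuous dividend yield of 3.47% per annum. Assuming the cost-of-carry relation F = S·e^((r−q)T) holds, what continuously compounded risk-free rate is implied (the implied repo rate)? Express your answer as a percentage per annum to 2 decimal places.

6.18%

From F = S·e^((r−q)T): (r − q) = ln(F/S)/T
ln(8732.37/8537.37) = ln(1.022841) = 0.022584
(r − q) = 0.022584 / (10/12) = 0.027101
r = ln(F/S)/T + q = 0.027101 + 0.0347 = 0.061801
r = 6.18%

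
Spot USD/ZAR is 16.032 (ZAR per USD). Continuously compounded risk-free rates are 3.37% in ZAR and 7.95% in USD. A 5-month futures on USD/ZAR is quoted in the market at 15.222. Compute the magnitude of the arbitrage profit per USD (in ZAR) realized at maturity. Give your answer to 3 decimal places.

Fair futures: F* = S·e^(carry·T), with carry = (r_ZAR − r_USD) = 0.0337 − 0.0795 = -0.0458
F* = 16.032 · e^(-0.0458 × 5/12) = 16.032 · e^-0.019083 = 16.032 × 0.981098 = 15.7290
Market 15.222 < fair 15.7290: forward underpriced → reverse cash-and-carry (short spot, go long the forward).
At maturity, profit = |F_mkt − F*| = |15.222 − 15.7290| = 0.507 per USD (in ZAR)

0.507 per USD (in ZAR)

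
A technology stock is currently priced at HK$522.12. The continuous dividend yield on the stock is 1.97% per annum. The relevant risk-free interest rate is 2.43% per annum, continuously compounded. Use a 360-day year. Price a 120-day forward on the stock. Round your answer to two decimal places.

HK$522.92

F = S·e^((r − q)T) = 522.12 · e^((0.0243 − 0.0197) × 120/360)
= 522.12 · e^0.001533 = 522.12 × 1.001534
F = HK$522.92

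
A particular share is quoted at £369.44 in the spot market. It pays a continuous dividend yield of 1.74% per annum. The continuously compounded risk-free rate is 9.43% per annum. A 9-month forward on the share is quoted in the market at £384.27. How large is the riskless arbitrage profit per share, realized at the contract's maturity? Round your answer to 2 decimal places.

Fair forward: F* = S·e^(carry·T), with carry = (r − q) = 0.0943 − 0.0174 = 0.0769
F* = 369.44 · e^(0.0769 × 9/12) = 369.44 · e^0.057675 = 369.44 × 1.059371 = £391.3740
Market £384.27 < fair £391.3740: forward underpriced → reverse cash-and-carry (short spot, go long the forward).
At maturity, profit = |F_mkt − F*| = |384.27 − 391.3740| = £7.10 per share

£7.10 per share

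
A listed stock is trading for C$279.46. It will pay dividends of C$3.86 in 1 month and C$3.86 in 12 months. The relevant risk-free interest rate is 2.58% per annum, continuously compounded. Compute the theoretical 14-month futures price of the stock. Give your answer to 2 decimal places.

PV(dividends) I = 3.86·e^(−0.0258·1/12) + 3.86·e^(−0.0258·12/12)
I = 3.8517 + 3.7617 = 7.6134
F = (S − I)·e^(rT) = (279.46 − 7.6134) · e^(0.0258·14/12)
= 271.8466 · e^0.030100 = 271.8466 × 1.030558 = C$280.15

C$280.15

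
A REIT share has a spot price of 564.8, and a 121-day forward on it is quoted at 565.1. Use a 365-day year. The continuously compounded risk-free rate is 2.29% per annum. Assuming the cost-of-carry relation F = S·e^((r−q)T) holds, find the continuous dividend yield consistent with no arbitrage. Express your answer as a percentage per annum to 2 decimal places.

From F = S·e^((r−q)T): (r − q) = ln(F/S)/T
ln(565.1/564.8) = ln(1.000531) = 0.000531
(r − q) = 0.000531 / (121/365) = 0.001602
q = r − ln(F/S)/T = 0.0229 − 0.001602 = 0.021298
q = 2.13%

2.13%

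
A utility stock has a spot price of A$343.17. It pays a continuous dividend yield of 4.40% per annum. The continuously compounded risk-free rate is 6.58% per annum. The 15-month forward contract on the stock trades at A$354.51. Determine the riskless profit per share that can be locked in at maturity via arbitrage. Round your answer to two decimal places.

Fair forward: F* = S·e^(carry·T), with carry = (r − q) = 0.0658 − 0.0440 = 0.0218
F* = 343.17 · e^(0.0218 × 15/12) = 343.17 · e^0.027250 = 343.17 × 1.027625 = A$352.6501
Market A$354.51 > fair A$352.6501: forward overpriced → cash-and-carry (buy spot, short the forward).
At maturity, profit = |F_mkt − F*| = |354.51 − 352.6501| = A$1.86 per share

A$1.86 per share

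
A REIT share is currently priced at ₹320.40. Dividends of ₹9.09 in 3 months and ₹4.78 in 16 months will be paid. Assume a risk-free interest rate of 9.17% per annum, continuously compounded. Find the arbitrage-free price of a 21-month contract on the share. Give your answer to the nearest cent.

PV(dividends) I = 9.09·e^(−0.0917·3/12) + 4.78·e^(−0.0917·16/12)
I = 8.8840 + 4.2299 = 13.1139
F = (S − I)·e^(rT) = (320.40 − 13.1139) · e^(0.0917·21/12)
= 307.2861 · e^0.160475 = 307.2861 × 1.174068 = ₹360.77

₹360.77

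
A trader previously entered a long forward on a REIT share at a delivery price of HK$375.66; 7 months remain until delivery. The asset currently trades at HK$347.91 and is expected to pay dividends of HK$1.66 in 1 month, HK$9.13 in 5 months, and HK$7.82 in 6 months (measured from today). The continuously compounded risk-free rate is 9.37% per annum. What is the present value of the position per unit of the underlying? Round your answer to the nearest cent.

-HK$25.66

PV(remaining dividends) I = 1.66·e^(−0.0937·1/12) + 9.13·e^(−0.0937·5/12) + 7.82·e^(−0.0937·6/12) = 17.8896
Current forward F = (S − I)·e^(rT) = (347.91 − 17.8896)·e^(0.0937·7/12) = 330.0204 × 1.056180 = 348.5609
Value (long) = (F − K)·e^(−rT) = (348.5609 − 375.66) × 0.946809 = -25.6577
Value = -HK$25.66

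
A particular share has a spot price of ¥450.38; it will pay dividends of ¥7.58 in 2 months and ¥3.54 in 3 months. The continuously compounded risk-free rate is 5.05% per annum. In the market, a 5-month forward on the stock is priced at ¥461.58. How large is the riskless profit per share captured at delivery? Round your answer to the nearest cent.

¥12.87 per share

PV(dividends) I = 7.58·e^(−0.0505·2/12) + 3.54·e^(−0.0505·3/12) = 11.0121
Fair forward F* = (S − I)·e^(rT) = (450.38 − 11.0121)·e^0.021042 = 439.3679 × 1.021265 = 448.7111
Market ¥461.58 > fair 448.7111: forward overpriced → cash-and-carry (borrow at r, buy the stock and collect the dividends, short the forward).
Profit at T = |F_mkt − F*| = |461.58 − 448.7111| = ¥12.87 per share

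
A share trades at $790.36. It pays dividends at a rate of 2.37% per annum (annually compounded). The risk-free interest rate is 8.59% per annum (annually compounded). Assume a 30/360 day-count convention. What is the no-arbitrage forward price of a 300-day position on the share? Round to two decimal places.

F = S · (1+r)^T / (1+q)^T
= 790.36 × 1.071087 / 1.019711 = 790.36 × 1.050383
F = $830.18

$830.18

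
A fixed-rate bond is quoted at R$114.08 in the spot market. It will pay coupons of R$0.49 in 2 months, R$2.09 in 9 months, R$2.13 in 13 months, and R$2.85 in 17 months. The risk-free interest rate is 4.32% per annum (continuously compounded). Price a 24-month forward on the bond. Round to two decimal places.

PV(coupons) I = 0.49·e^(−0.0432·2/12) + 2.09·e^(−0.0432·9/12) + 2.13·e^(−0.0432·13/12) + 2.85·e^(−0.0432·17/12)
I = 0.4865 + 2.0234 + 2.0326 + 2.6808 = 7.2233
F = (S − I)·e^(rT) = (114.08 − 7.2233) · e^(0.0432·24/12)
= 106.8567 · e^0.086400 = 106.8567 × 1.090242 = R$116.50

R$116.50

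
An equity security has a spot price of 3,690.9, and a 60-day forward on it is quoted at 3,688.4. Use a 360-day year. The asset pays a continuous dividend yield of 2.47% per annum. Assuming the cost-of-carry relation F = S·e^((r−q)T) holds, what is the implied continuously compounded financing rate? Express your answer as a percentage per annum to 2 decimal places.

From F = S·e^((r−q)T): (r − q) = ln(F/S)/T
ln(3688.4/3690.9) = ln(0.999323) = -0.000677
(r − q) = -0.000677 / (60/360) = -0.004062
r = ln(F/S)/T + q = -0.004062 + 0.0247 = 0.020638
r = 2.06%

2.06%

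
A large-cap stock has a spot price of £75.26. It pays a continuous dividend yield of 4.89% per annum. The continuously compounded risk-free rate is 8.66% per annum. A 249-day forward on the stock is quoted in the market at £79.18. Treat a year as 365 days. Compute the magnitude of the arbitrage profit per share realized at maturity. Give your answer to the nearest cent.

£1.96 per share

Fair forward: F* = S·e^(carry·T), with carry = (r − q) = 0.0866 − 0.0489 = 0.0377
F* = 75.26 · e^(0.0377 × 249/365) = 75.26 · e^0.025719 = 75.26 × 1.026053 = £77.2207
Market £79.18 > fair £77.2207: forward overpriced → cash-and-carry (buy spot, short the forward).
At maturity, profit = |F_mkt − F*| = |79.18 − 77.2207| = £1.96 per share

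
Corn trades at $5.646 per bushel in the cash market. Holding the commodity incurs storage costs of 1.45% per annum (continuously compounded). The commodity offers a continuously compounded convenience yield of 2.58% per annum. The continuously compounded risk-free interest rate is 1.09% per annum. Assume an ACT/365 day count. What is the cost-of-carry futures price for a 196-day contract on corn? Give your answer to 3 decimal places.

Net carry = r + u − y = 0.0109 + 0.0145 − 0.0258 = -0.0004
F = S·e^((r+u−y)T) = 5.646 · e^(-0.0004 × 196/365) = 5.646 · e^-0.000215
= 5.646 × 0.999785 = $5.645 per bushel

$5.645 per bushel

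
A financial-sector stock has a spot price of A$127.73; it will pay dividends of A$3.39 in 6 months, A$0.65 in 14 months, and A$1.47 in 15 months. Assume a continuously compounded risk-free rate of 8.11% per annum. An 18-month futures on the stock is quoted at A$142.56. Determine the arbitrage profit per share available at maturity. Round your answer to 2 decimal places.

PV(dividends) I = 3.39·e^(−0.0811·6/12) + 0.65·e^(−0.0811·14/12) + 1.47·e^(−0.0811·15/12) = 5.1749
Fair futures F* = (S − I)·e^(rT) = (127.73 − 5.1749)·e^0.121650 = 122.5551 × 1.129359 = 138.4087
Market A$142.56 > fair 138.4087: forward overpriced → cash-and-carry (borrow at r, buy the stock and collect the dividends, short the forward).
Profit at T = |F_mkt − F*| = |142.56 − 138.4087| = A$4.15 per share

A$4.15 per share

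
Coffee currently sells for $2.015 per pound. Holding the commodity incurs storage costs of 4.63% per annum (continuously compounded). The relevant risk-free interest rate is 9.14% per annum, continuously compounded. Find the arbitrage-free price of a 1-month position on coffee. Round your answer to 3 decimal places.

$2.038 per pound

Net carry = r + u − y = 0.0914 + 0.0463 − 0.0000 = 0.1377
F = S·e^((r+u−y)T) = 2.015 · e^(0.1377 × 1/12) = 2.015 · e^0.011475
= 2.015 × 1.011541 = $2.038 per pound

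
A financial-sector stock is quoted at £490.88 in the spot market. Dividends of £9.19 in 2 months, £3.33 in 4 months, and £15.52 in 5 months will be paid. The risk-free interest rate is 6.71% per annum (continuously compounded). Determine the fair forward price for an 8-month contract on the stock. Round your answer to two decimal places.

£484.65

PV(dividends) I = 9.19·e^(−0.0671·2/12) + 3.33·e^(−0.0671·4/12) + 15.52·e^(−0.0671·5/12)
I = 9.0878 + 3.2563 + 15.0921 = 27.4362
F = (S − I)·e^(rT) = (490.88 − 27.4362) · e^(0.0671·8/12)
= 463.4438 · e^0.044733 = 463.4438 × 1.045749 = £484.65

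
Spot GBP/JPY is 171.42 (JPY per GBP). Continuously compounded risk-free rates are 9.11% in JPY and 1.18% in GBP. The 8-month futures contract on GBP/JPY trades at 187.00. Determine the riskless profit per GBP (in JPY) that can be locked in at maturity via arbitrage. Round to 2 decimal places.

6.27 per GBP (in JPY)

Fair futures: F* = S·e^(carry·T), with carry = (r_JPY − r_GBP) = 0.0911 − 0.0118 = 0.0793
F* = 171.42 · e^(0.0793 × 8/12) = 171.42 · e^0.052867 = 171.42 × 1.054289 = 180.7262
Market 187.00 > fair 180.7262: forward overpriced → cash-and-carry (buy spot, short the forward).
At maturity, profit = |F_mkt − F*| = |187.00 − 180.7262| = 6.27 per GBP (in JPY)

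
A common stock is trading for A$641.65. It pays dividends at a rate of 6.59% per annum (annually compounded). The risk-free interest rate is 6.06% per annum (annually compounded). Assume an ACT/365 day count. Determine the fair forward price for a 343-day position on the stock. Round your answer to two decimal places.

F = S · (1+r)^T / (1+q)^T
= 641.65 × 1.056846 / 1.061808 = 641.65 × 0.995327
F = A$638.65

A$638.65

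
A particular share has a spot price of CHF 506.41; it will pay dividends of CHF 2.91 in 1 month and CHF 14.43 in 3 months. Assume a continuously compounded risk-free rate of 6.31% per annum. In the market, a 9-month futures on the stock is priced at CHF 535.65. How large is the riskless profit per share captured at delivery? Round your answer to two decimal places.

PV(dividends) I = 2.91·e^(−0.0631·1/12) + 14.43·e^(−0.0631·3/12) = 17.0989
Fair futures F* = (S − I)·e^(rT) = (506.41 − 17.0989)·e^0.047325 = 489.3111 × 1.048463 = 513.0246
Market CHF 535.65 > fair 513.0246: forward overpriced → cash-and-carry (borrow at r, buy the stock and collect the dividends, short the forward).
Profit at T = |F_mkt − F*| = |535.65 − 513.0246| = CHF 22.63 per share

CHF 22.63 per share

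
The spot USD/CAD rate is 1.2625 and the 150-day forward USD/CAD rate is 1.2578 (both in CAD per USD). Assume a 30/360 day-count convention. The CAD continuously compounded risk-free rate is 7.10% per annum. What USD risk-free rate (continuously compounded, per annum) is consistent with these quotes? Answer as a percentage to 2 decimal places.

8.00%

F = S·e^((r_CAD − r_USD)T) ⇒ r_USD = r_CAD − ln(F/S)/T
ln(1.2578/1.2625) = -0.003730; /(150/360) = -0.008952
r_USD = 0.0710 + 0.008952 = 0.079952
r_USD = 8.00%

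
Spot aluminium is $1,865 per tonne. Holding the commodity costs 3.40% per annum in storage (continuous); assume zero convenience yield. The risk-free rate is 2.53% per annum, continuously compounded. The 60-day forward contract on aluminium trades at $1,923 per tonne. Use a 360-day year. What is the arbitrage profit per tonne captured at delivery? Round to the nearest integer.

$39 per tonne

Fair forward: F* = S·e^(carry·T), with carry = (r + u) = 0.0253 + 0.0340 = 0.0593
F* = 1865 · e^(0.0593 × 60/360) = 1865 · e^0.009883 = 1865 × 1.009932 = $1883.5232
Market $1923 > fair $1883.5232: forward overpriced → cash-and-carry (buy spot, short the forward).
At maturity, profit = |F_mkt − F*| = |1923 − 1883.5232| = $39 per tonne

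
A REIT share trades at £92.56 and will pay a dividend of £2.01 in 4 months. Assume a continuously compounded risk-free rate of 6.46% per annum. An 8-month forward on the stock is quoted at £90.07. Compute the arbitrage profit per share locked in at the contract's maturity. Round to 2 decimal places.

PV(dividends) I = 2.01·e^(−0.0646·4/12) = 1.9672
Fair forward F* = (S − I)·e^(rT) = (92.56 − 1.9672)·e^0.043067 = 90.5928 × 1.044008 = 94.5796
Market £90.07 < fair 94.5796: forward underpriced → reverse cash-and-carry (short the stock, invest proceeds at r, pay the dividends, go long the forward).
Profit at T = |F_mkt − F*| = |90.07 − 94.5796| = £4.51 per share

£4.51 per share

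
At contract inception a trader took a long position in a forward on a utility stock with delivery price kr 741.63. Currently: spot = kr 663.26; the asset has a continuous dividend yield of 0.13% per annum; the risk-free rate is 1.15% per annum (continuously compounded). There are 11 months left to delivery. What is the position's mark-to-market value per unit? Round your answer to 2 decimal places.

Current fair forward for the remaining 11 months: F = S·e^((r − q)·T), (r − q) = 0.0115 − 0.0013 = 0.0102
F = 663.26 · e^(0.0102 × 11/12) = 663.26 × 1.009394 = 669.4907
Value of long forward = (F − K)·e^(−rT) = (669.4907 − 741.63) · e^(−0.0115·11/12)
= -72.1393 × 0.989514 = -71.38

-kr 71.38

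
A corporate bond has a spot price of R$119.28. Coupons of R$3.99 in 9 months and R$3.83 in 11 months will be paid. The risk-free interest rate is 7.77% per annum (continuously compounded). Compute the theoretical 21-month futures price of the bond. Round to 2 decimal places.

PV(coupons) I = 3.99·e^(−0.0777·9/12) + 3.83·e^(−0.0777·11/12)
I = 3.7641 + 3.5667 = 7.3308
F = (S − I)·e^(rT) = (119.28 − 7.3308) · e^(0.0777·21/12)
= 111.9492 · e^0.135975 = 111.9492 × 1.145653 = R$128.25

R$128.25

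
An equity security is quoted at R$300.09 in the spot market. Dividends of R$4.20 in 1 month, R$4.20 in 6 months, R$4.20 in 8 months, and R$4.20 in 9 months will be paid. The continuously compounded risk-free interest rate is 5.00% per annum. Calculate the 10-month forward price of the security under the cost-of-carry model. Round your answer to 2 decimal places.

R$295.77

PV(dividends) I = 4.20·e^(−0.0500·1/12) + 4.20·e^(−0.0500·6/12) + 4.20·e^(−0.0500·8/12) + 4.20·e^(−0.0500·9/12)
I = 4.1825 + 4.0963 + 4.0623 + 4.0454 = 16.3865
F = (S − I)·e^(rT) = (300.09 − 16.3865) · e^(0.0500·10/12)
= 283.7035 · e^0.041667 = 283.7035 × 1.042547 = R$295.77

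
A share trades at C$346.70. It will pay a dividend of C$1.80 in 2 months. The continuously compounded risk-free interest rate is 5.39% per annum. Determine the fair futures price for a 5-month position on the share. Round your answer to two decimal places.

PV(dividends) I = 1.80·e^(−0.0539·2/12)
I = 1.7839
F = (S − I)·e^(rT) = (346.70 − 1.7839) · e^(0.0539·5/12)
= 344.9161 · e^0.022458 = 344.9161 × 1.022712 = C$352.75

C$352.75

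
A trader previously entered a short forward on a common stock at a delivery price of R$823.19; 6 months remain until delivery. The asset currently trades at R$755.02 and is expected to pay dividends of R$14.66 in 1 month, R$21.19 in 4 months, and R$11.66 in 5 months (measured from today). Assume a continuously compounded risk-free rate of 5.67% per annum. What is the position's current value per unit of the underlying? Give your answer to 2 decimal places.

PV(remaining dividends) I = 14.66·e^(−0.0567·1/12) + 21.19·e^(−0.0567·4/12) + 11.66·e^(−0.0567·5/12) = 46.7719
Current forward F = (S − I)·e^(rT) = (755.02 − 46.7719)·e^(0.0567·6/12) = 708.2481 × 1.028756 = 728.6145
Value (long) = (F − K)·e^(−rT) = (728.6145 − 823.19) × 0.972048 = -91.9319
Short position value = −(long value) = R$91.93

R$91.93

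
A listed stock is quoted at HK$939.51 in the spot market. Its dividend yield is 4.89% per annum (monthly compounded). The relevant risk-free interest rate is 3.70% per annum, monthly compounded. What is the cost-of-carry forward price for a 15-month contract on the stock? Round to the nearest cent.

HK$925.69

F = S · (1+r/12)^(12T) / (1+q/12)^(12T)
= 939.51 × 1.047262 / 1.062900 = 939.51 × 0.985287
F = HK$925.69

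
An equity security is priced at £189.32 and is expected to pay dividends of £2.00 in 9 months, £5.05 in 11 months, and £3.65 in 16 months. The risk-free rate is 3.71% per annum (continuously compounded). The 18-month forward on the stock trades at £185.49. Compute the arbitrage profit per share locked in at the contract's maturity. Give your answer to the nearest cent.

£3.77 per share

PV(dividends) I = 2.00·e^(−0.0371·9/12) + 5.05·e^(−0.0371·11/12) + 3.65·e^(−0.0371·16/12) = 10.3001
Fair forward F* = (S − I)·e^(rT) = (189.32 − 10.3001)·e^0.055650 = 179.0199 × 1.057228 = 189.2649
Market £185.49 < fair 189.2649: forward underpriced → reverse cash-and-carry (short the stock, invest proceeds at r, pay the dividends, go long the forward).
Profit at T = |F_mkt − F*| = |185.49 − 189.2649| = £3.77 per share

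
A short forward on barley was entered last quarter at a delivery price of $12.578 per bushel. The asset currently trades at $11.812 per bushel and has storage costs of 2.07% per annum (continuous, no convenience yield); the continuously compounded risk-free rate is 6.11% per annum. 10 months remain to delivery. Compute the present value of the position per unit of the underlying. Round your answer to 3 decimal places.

-$0.064 per bushel

Current fair forward for the remaining 10 months: F = S·e^((r + u)·T), (r + u) = 0.0611 + 0.0207 = 0.0818
F = 11.812 · e^(0.0818 × 10/12) = 11.812 × 1.070544 = 12.6453
Value of long forward = (F − K)·e^(−rT) = (12.6453 − 12.578) · e^(−0.0611·10/12)
= 0.0673 × 0.950358 = 0.064
Short position value = −(long value) = -$0.064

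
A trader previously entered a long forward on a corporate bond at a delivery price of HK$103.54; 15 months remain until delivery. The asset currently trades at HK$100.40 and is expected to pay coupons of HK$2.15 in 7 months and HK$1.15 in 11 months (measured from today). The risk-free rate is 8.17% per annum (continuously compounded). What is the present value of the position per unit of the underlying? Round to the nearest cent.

PV(remaining coupons) I = 2.15·e^(−0.0817·7/12) + 1.15·e^(−0.0817·11/12) = 3.1170
Current forward F = (S − I)·e^(rT) = (100.40 − 3.1170)·e^(0.0817·15/12) = 97.2830 × 1.107522 = 107.7431
Value (long) = (F − K)·e^(−rT) = (107.7431 − 103.54) × 0.902917 = 3.7951
Value = HK$3.80

HK$3.80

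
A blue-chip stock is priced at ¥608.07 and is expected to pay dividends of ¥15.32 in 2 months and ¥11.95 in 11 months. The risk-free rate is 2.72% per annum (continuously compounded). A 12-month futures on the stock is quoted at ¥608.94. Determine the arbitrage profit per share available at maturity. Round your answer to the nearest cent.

PV(dividends) I = 15.32·e^(−0.0272·2/12) + 11.95·e^(−0.0272·11/12) = 26.9064
Fair futures F* = (S − I)·e^(rT) = (608.07 − 26.9064)·e^0.027200 = 581.1636 × 1.027573 = 597.1880
Market ¥608.94 > fair 597.1880: forward overpriced → cash-and-carry (borrow at r, buy the stock and collect the dividends, short the forward).
Profit at T = |F_mkt − F*| = |608.94 − 597.1880| = ¥11.75 per share

¥11.75 per share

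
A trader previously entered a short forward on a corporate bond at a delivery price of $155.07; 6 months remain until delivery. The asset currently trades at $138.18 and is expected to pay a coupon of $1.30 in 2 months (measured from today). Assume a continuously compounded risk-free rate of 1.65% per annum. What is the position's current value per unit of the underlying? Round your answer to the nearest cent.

$16.91

PV(remaining coupons) I = 1.30·e^(−0.0165·2/12) = 1.2964
Current forward F = (S − I)·e^(rT) = (138.18 − 1.2964)·e^(0.0165·6/12) = 136.8836 × 1.008284 = 138.0175
Value (long) = (F − K)·e^(−rT) = (138.0175 − 155.07) × 0.991784 = -16.9124
Short position value = −(long value) = $16.91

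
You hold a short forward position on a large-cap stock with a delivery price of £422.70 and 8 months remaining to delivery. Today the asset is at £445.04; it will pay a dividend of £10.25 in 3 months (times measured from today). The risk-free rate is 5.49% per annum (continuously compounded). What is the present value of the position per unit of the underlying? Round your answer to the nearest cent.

-£27.42

PV(remaining dividends) I = 10.25·e^(−0.0549·3/12) = 10.1103
Current forward F = (S − I)·e^(rT) = (445.04 − 10.1103)·e^(0.0549·8/12) = 434.9297 × 1.037278 = 451.1430
Value (long) = (F − K)·e^(−rT) = (451.1430 − 422.70) × 0.964062 = 27.4208
Short position value = −(long value) = -£27.42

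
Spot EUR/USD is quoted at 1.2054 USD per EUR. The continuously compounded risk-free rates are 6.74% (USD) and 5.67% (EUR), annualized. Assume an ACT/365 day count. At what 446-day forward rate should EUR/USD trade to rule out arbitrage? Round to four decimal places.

F = S·e^((r_USD − r_EUR)T) = 1.2054 · e^((0.0674 − 0.0567) × 446/365)
= 1.2054 · e^0.013075 = 1.2054 × 1.013161
F = 1.2213 USD per EUR

1.2213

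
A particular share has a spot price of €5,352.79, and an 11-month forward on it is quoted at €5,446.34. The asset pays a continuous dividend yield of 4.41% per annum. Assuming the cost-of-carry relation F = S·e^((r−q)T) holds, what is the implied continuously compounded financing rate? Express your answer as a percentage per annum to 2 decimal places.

From F = S·e^((r−q)T): (r − q) = ln(F/S)/T
ln(5446.34/5352.79) = ln(1.017477) = 0.017326
(r − q) = 0.017326 / (11/12) = 0.018901
r = ln(F/S)/T + q = 0.018901 + 0.0441 = 0.063001
r = 6.30%

6.30%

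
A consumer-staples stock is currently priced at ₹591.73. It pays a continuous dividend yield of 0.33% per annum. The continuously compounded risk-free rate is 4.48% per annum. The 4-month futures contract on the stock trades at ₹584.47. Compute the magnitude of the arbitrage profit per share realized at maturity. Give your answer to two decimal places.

Fair futures: F* = S·e^(carry·T), with carry = (r − q) = 0.0448 − 0.0033 = 0.0415
F* = 591.73 · e^(0.0415 × 4/12) = 591.73 · e^0.013833 = 591.73 × 1.013929 = ₹599.9722
Market ₹584.47 < fair ₹599.9722: forward underpriced → reverse cash-and-carry (short spot, go long the forward).
At maturity, profit = |F_mkt − F*| = |584.47 − 599.9722| = ₹15.50 per share

₹15.50 per share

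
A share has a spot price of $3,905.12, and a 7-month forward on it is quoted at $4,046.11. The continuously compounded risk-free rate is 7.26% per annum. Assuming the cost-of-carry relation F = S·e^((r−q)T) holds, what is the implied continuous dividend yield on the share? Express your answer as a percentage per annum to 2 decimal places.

From F = S·e^((r−q)T): (r − q) = ln(F/S)/T
ln(4046.11/3905.12) = ln(1.036104) = 0.035468
(r − q) = 0.035468 / (7/12) = 0.060802
q = r − ln(F/S)/T = 0.0726 − 0.060802 = 0.011798
q = 1.18%

1.18%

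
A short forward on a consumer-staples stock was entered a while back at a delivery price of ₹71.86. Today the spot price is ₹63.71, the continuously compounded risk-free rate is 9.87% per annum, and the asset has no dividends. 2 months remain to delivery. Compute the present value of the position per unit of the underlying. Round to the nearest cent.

₹6.98

Current fair forward for the remaining 2 months: F = S·e^(r·T), r = 0.0987
F = 63.71 · e^(0.0987 × 2/12) = 63.71 × 1.016586 = 64.7667
Value of long forward = (F − K)·e^(−rT) = (64.7667 − 71.86) · e^(−0.0987·2/12)
= -7.0933 × 0.983685 = -6.98
Short position value = −(long value) = ₹6.98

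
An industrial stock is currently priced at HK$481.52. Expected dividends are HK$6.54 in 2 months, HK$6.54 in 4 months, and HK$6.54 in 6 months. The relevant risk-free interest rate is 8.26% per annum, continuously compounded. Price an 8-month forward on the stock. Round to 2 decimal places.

HK$488.61

PV(dividends) I = 6.54·e^(−0.0826·2/12) + 6.54·e^(−0.0826·4/12) + 6.54·e^(−0.0826·6/12)
I = 6.4506 + 6.3624 + 6.2754 = 19.0884
F = (S − I)·e^(rT) = (481.52 − 19.0884) · e^(0.0826·8/12)
= 462.4316 · e^0.055067 = 462.4316 × 1.056611 = HK$488.61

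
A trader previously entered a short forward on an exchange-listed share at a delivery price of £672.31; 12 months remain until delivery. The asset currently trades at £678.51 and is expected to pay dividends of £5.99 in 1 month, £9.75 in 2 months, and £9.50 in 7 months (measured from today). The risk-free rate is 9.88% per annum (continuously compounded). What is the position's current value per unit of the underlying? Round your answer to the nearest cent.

-£44.95

PV(remaining dividends) I = 5.99·e^(−0.0988·1/12) + 9.75·e^(−0.0988·2/12) + 9.50·e^(−0.0988·7/12) = 24.4996
Current forward F = (S − I)·e^(rT) = (678.51 − 24.4996)·e^(0.0988·12/12) = 654.0104 × 1.103846 = 721.9268
Value (long) = (F − K)·e^(−rT) = (721.9268 − 672.31) × 0.905924 = 44.9490
Short position value = −(long value) = -£44.95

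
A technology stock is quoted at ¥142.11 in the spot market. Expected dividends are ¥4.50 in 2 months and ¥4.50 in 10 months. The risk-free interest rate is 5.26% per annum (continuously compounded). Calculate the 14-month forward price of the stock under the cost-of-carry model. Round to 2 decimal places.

¥141.78

PV(dividends) I = 4.50·e^(−0.0526·2/12) + 4.50·e^(−0.0526·10/12)
I = 4.4607 + 4.3070 = 8.7677
F = (S − I)·e^(rT) = (142.11 − 8.7677) · e^(0.0526·14/12)
= 133.3423 · e^0.061367 = 133.3423 × 1.063289 = ¥141.78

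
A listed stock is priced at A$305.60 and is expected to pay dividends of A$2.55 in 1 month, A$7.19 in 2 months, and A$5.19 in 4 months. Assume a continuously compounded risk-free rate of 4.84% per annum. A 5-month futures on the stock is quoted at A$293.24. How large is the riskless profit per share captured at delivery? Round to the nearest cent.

A$3.51 per share

PV(dividends) I = 2.55·e^(−0.0484·1/12) + 7.19·e^(−0.0484·2/12) + 5.19·e^(−0.0484·4/12) = 14.7789
Fair futures F* = (S − I)·e^(rT) = (305.60 − 14.7789)·e^0.020167 = 290.8211 × 1.020372 = 296.7457
Market A$293.24 < fair 296.7457: forward underpriced → reverse cash-and-carry (short the stock, invest proceeds at r, pay the dividends, go long the forward).
Profit at T = |F_mkt − F*| = |293.24 − 296.7457| = A$3.51 per share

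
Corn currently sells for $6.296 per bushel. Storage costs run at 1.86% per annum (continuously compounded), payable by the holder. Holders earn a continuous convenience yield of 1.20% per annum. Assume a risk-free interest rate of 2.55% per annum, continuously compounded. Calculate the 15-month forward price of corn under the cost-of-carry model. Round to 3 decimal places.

$6.554 per bushel

Net carry = r + u − y = 0.0255 + 0.0186 − 0.0120 = 0.0321
F = S·e^((r+u−y)T) = 6.296 · e^(0.0321 × 15/12) = 6.296 · e^0.040125
= 6.296 × 1.040941 = $6.554 per bushel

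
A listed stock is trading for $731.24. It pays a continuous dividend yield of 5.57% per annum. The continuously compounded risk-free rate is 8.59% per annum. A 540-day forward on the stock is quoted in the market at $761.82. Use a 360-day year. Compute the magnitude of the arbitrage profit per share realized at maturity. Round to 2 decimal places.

$3.31 per share

Fair forward: F* = S·e^(carry·T), with carry = (r − q) = 0.0859 − 0.0557 = 0.0302
F* = 731.24 · e^(0.0302 × 540/360) = 731.24 · e^0.045300 = 731.24 × 1.046342 = $765.1271
Market $761.82 < fair $765.1271: forward underpriced → reverse cash-and-carry (short spot, go long the forward).
At maturity, profit = |F_mkt − F*| = |761.82 − 765.1271| = $3.31 per share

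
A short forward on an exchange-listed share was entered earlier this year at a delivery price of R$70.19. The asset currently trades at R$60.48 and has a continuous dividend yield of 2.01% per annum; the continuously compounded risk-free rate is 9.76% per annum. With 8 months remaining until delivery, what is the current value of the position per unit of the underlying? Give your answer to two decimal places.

Current fair forward for the remaining 8 months: F = S·e^((r − q)·T), (r − q) = 0.0976 − 0.0201 = 0.0775
F = 60.48 · e^(0.0775 × 8/12) = 60.48 × 1.053025 = 63.6870
Value of long forward = (F − K)·e^(−rT) = (63.6870 − 70.19) · e^(−0.0976·8/12)
= -6.5030 × 0.937005 = -6.09
Short position value = −(long value) = R$6.09

R$6.09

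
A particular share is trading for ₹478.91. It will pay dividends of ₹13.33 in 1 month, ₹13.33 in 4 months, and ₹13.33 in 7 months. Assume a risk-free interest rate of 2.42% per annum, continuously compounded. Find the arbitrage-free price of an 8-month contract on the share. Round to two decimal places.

PV(dividends) I = 13.33·e^(−0.0242·1/12) + 13.33·e^(−0.0242·4/12) + 13.33·e^(−0.0242·7/12)
I = 13.3031 + 13.2229 + 13.1431 = 39.6691
F = (S − I)·e^(rT) = (478.91 − 39.6691) · e^(0.0242·8/12)
= 439.2409 · e^0.016133 = 439.2409 × 1.016264 = ₹446.38

₹446.38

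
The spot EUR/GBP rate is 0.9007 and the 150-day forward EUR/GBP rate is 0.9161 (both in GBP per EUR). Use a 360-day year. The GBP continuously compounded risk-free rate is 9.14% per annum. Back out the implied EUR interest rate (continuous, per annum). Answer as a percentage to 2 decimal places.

F = S·e^((r_GBP − r_EUR)T) ⇒ r_EUR = r_GBP − ln(F/S)/T
ln(0.9161/0.9007) = 0.016953; /(150/360) = 0.040687
r_EUR = 0.0914 − 0.040687 = 0.050713
r_EUR = 5.07%

5.07%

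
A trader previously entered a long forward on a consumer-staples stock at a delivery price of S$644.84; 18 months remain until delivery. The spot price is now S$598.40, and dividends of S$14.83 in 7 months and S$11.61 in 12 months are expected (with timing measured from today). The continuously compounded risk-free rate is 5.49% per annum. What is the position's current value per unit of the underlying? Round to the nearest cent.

PV(remaining dividends) I = 14.83·e^(−0.0549·7/12) + 11.61·e^(−0.0549·12/12) = 25.3524
Current forward F = (S − I)·e^(rT) = (598.40 − 25.3524)·e^(0.0549·18/12) = 573.0476 × 1.085836 = 622.2357
Value (long) = (F − K)·e^(−rT) = (622.2357 − 644.84) × 0.920950 = -20.8174
Value = -S$20.82

-S$20.82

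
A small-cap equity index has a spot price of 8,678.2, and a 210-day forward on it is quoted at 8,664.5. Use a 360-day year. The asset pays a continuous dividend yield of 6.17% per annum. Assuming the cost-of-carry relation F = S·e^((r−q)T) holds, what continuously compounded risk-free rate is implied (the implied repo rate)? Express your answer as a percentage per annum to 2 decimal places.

5.90%

From F = S·e^((r−q)T): (r − q) = ln(F/S)/T
ln(8664.5/8678.2) = ln(0.998421) = -0.001580
(r − q) = -0.001580 / (210/360) = -0.002709
r = ln(F/S)/T + q = -0.002709 + 0.0617 = 0.058991
r = 5.90%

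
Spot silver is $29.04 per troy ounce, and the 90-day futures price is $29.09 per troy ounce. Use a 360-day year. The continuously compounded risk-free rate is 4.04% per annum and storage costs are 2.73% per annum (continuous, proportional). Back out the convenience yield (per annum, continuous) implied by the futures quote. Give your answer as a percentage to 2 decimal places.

6.08%

F = S·e^((r+u−y)T) ⇒ (r+u−y) = ln(F/S)/T
ln(29.09/29.04) = 0.001720; /T ⇒ 0.006880
y = r + u − ln(F/S)/T = 0.0404 + 0.0273 − 0.006880 = 0.060820
y = 6.08%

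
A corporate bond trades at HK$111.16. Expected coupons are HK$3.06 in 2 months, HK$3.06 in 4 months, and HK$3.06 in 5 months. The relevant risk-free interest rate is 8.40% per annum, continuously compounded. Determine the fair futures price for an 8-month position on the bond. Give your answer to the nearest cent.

HK$108.10

PV(coupons) I = 3.06·e^(−0.0840·2/12) + 3.06·e^(−0.0840·4/12) + 3.06·e^(−0.0840·5/12)
I = 3.0175 + 2.9755 + 2.9548 = 8.9478
F = (S − I)·e^(rT) = (111.16 − 8.9478) · e^(0.0840·8/12)
= 102.2122 · e^0.056000 = 102.2122 × 1.057598 = HK$108.10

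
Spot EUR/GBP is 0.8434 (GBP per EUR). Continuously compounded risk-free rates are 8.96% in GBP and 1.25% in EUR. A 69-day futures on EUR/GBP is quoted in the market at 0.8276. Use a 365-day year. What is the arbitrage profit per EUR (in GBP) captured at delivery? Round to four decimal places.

0.0282 per EUR (in GBP)

Fair futures: F* = S·e^(carry·T), with carry = (r_GBP − r_EUR) = 0.0896 − 0.0125 = 0.0771
F* = 0.8434 · e^(0.0771 × 69/365) = 0.8434 · e^0.014575 = 0.8434 × 1.014682 = 0.8558
Market 0.8276 < fair 0.8558: forward underpriced → reverse cash-and-carry (short spot, go long the forward).
At maturity, profit = |F_mkt − F*| = |0.8276 − 0.8558| = 0.0282 per EUR (in GBP)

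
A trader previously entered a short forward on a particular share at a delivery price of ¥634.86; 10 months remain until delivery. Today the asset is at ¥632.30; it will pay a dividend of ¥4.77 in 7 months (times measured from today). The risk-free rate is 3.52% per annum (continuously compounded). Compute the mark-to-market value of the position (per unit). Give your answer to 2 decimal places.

-¥11.12

PV(remaining dividends) I = 4.77·e^(−0.0352·7/12) = 4.6731
Current forward F = (S − I)·e^(rT) = (632.30 − 4.6731)·e^(0.0352·10/12) = 627.6269 × 1.029768 = 646.3101
Value (long) = (F − K)·e^(−rT) = (646.3101 − 634.86) × 0.971093 = 11.1191
Short position value = −(long value) = -¥11.12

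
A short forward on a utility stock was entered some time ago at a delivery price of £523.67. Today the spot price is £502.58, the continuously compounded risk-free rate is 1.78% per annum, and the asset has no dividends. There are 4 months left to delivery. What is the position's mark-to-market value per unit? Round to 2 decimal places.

Current fair forward for the remaining 4 months: F = S·e^(r·T), r = 0.0178
F = 502.58 · e^(0.0178 × 4/12) = 502.58 × 1.005951 = 505.5709
Value of long forward = (F − K)·e^(−rT) = (505.5709 − 523.67) · e^(−0.0178·4/12)
= -18.0991 × 0.994084 = -17.99
Short position value = −(long value) = £17.99

£17.99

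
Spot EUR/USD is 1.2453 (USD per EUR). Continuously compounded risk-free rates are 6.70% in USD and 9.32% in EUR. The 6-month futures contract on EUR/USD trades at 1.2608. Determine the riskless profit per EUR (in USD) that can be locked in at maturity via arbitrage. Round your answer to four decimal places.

0.0317 per EUR (in USD)

Fair futures: F* = S·e^(carry·T), with carry = (r_USD − r_EUR) = 0.0670 − 0.0932 = -0.0262
F* = 1.2453 · e^(-0.0262 × 6/12) = 1.2453 · e^-0.013100 = 1.2453 × 0.986985 = 1.2291
Market 1.2608 > fair 1.2291: forward overpriced → cash-and-carry (buy spot, short the forward).
At maturity, profit = |F_mkt − F*| = |1.2608 − 1.2291| = 0.0317 per EUR (in USD)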